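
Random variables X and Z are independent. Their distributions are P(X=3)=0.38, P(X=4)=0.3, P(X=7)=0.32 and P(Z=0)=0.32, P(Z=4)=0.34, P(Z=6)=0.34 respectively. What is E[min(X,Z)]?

E[min(X,Z)] = Σ_x Σ_z min(x,z) · P(X=x)P(Z=z)
 = 0·0.1216 + 3·0.1292 + 3·0.1292 + 0·0.096 + 4·0.102 + 4·0.102 + 0·0.1024 + 4·0.1088 + 6·0.1088
 = 0 + 0.3876 + 0.3876 + 0 + 0.408 + 0.408 + 0 + 0.4352 + 0.6528
 = 2.6792

2.6792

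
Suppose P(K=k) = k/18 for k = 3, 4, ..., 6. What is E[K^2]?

E[K^2] = Σ k^2·P(K=k)
 = 9·1/6 + 16·2/9 + 25·5/18 + 36·1/3
 = 3/2 + 32/9 + 125/18 + 12
 = 24

24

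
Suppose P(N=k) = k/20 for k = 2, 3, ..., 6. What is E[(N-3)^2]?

4

E[(N-3)^2] = Σ (n-3)^2·P(N=n)
 = 1·1/10 + 0·3/20 + 1·1/5 + 4·1/4 + 9·3/10
 = 1/10 + 0 + 1/5 + 1 + 27/10
 = 4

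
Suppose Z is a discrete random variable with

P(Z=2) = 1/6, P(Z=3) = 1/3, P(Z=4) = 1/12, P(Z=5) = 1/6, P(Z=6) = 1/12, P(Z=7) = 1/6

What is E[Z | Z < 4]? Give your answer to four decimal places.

P(Z < 4) = 1/6 + 1/3 = 1/2.
E[Z | Z < 4] = [2·1/6 + 3·1/3] / (1/2)
 = 4/3 / (1/2)
 = 8/3

2.6667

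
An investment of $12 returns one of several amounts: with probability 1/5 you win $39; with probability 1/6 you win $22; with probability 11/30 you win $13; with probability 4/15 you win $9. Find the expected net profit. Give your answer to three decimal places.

E[payout] = 39·1/5 + 22·1/6 + 13·11/30 + 9·4/15
 = 39/5 + 11/3 + 143/30 + 12/5
 = 559/30
Net = 559/30 - 12 = 199/30

6.633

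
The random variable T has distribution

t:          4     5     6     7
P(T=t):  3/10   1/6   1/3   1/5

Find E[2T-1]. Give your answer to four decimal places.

E[2T-1] = Σ (2t-1)·P(T=t)
 = 7·3/10 + 9·1/6 + 11·1/3 + 13·1/5
 = 21/10 + 3/2 + 11/3 + 13/5
 = 148/15

9.8667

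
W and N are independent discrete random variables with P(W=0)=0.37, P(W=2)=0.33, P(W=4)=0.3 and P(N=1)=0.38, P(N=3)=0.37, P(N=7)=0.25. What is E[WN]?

6.0264

E[WN] = Σ_w Σ_n wn · P(W=w)P(N=n)
 = 0·0.1406 + 0·0.1369 + 0·0.0925 + 2·0.1254 + 6·0.1221 + 14·0.0825 + 4·0.114 + 12·0.111 + 28·0.075
 = 0 + 0 + 0 + 0.2508 + 0.7326 + 1.155 + 0.456 + 1.332 + 2.1
 = 6.0264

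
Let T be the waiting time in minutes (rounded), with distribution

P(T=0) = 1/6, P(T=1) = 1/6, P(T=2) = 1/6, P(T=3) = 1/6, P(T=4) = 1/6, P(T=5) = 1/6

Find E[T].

2.5

E[T] = Σ t·P(T=t)
 = 0·1/6 + 1·1/6 + 2·1/6 + 3·1/6 + 4·1/6 + 5·1/6
 = 0 + 1/6 + 1/3 + 1/2 + 2/3 + 5/6
 = 5/2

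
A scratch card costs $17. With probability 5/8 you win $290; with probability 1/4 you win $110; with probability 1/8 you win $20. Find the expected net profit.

194.25

E[payout] = 290·5/8 + 110·1/4 + 20·1/8
 = 725/4 + 55/2 + 5/2
 = 845/4
Net = 845/4 - 17 = 777/4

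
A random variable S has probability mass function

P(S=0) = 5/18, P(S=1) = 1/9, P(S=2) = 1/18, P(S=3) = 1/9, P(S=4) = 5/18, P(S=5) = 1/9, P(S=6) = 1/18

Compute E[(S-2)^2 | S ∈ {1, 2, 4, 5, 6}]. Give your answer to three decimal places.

5.091

P(S ∈ {1, 2, 4, 5, 6}) = 1/9 + 1/18 + 5/18 + 1/9 + 1/18 = 11/18.
E[(S-2)^2 | S ∈ {1, 2, 4, 5, 6}] = [1·1/9 + 0·1/18 + 4·5/18 + 9·1/9 + 16·1/18] / (11/18)
 = 28/9 / (11/18)
 = 56/11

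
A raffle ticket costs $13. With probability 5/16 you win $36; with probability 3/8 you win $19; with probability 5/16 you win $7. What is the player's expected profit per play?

E[payout] = 36·5/16 + 19·3/8 + 7·5/16
 = 45/4 + 57/8 + 35/16
 = 329/16
Net = 329/16 - 13 = 121/16

7.5625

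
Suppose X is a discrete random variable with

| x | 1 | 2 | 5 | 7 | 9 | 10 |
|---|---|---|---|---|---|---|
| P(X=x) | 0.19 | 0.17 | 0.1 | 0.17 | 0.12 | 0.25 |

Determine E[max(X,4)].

6.71

E[max(X,4)] = Σ max(x,4)·P(X=x)
 = 4·0.19 + 4·0.17 + 5·0.1 + 7·0.17 + 9·0.12 + 10·0.25
 = 0.76 + 0.68 + 0.5 + 1.19 + 1.08 + 2.5
 = 6.71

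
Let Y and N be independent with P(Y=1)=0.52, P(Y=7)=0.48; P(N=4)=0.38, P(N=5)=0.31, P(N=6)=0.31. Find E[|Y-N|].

E[|Y-N|] = Σ_y Σ_n |y-n| · P(Y=y)P(N=n)
 = 3·0.1976 + 4·0.1612 + 5·0.1612 + 3·0.1824 + 2·0.1488 + 1·0.1488
 = 0.5928 + 0.6448 + 0.806 + 0.5472 + 0.2976 + 0.1488
 = 3.0372

3.0372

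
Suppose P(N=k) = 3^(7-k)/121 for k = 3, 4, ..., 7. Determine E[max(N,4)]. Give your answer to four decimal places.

4.1488

E[max(N,4)] = Σ max(n,4)·P(N=n)
 = 4·81/121 + 4·27/121 + 5·9/121 + 6·3/121 + 7·1/121
 = 324/121 + 108/121 + 45/121 + 18/121 + 7/121
 = 502/121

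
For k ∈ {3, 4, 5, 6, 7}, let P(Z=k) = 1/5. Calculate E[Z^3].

155

E[Z^3] = Σ z^3·P(Z=z)
 = 27·1/5 + 64·1/5 + 125·1/5 + 216·1/5 + 343·1/5
 = 27/5 + 64/5 + 25 + 216/5 + 343/5
 = 155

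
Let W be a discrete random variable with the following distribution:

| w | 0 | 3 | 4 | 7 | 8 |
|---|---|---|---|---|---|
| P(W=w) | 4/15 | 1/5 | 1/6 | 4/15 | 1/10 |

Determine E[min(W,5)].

3.1

E[min(W,5)] = Σ min(w,5)·P(W=w)
 = 0·4/15 + 3·1/5 + 4·1/6 + 5·4/15 + 5·1/10
 = 0 + 3/5 + 2/3 + 4/3 + 1/2
 = 31/10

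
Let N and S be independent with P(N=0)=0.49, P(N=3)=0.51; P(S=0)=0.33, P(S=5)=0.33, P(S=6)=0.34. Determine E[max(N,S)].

E[max(N,S)] = Σ_n Σ_s max(n,s) · P(N=n)P(S=s)
 = 0·0.1617 + 5·0.1617 + 6·0.1666 + 3·0.1683 + 5·0.1683 + 6·0.1734
 = 0 + 0.8085 + 0.9996 + 0.5049 + 0.8415 + 1.0404
 = 4.1949

4.1949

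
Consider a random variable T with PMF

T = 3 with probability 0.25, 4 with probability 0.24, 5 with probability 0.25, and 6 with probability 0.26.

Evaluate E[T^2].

21.7

E[T^2] = Σ t^2·P(T=t)
 = 9·0.25 + 16·0.24 + 25·0.25 + 36·0.26
 = 2.25 + 3.84 + 6.25 + 9.36
 = 21.7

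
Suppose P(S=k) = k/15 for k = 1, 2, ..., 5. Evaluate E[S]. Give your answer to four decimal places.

3.6667

E[S] = Σ s·P(S=s)
 = 1·1/15 + 2·2/15 + 3·1/5 + 4·4/15 + 5·1/3
 = 1/15 + 4/15 + 3/5 + 16/15 + 5/3
 = 11/3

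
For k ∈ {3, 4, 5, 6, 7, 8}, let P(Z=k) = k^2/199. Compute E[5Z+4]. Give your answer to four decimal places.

36.3367

E[5Z+4] = Σ (5z+4)·P(Z=z)
 = 19·9/199 + 24·16/199 + 29·25/199 + 34·36/199 + 39·49/199 + 44·64/199
 = 171/199 + 384/199 + 725/199 + 1224/199 + 1911/199 + 2816/199
 = 7231/199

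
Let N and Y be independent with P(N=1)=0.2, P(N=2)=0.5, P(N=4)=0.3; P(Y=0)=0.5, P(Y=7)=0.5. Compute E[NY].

E[NY] = Σ_n Σ_y ny · P(N=n)P(Y=y)
 = 0·0.1 + 7·0.1 + 0·0.25 + 14·0.25 + 0·0.15 + 28·0.15
 = 0 + 0.7 + 0 + 3.5 + 0 + 4.2
 = 8.4

8.4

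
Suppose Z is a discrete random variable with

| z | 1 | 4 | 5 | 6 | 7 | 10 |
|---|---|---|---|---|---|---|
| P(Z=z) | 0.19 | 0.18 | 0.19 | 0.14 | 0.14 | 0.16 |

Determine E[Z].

5.28

E[Z] = Σ z·P(Z=z)
 = 1·0.19 + 4·0.18 + 5·0.19 + 6·0.14 + 7·0.14 + 10·0.16
 = 0.19 + 0.72 + 0.95 + 0.84 + 0.98 + 1.6
 = 5.28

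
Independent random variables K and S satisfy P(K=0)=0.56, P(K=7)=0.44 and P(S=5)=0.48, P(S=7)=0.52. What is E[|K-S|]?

3.8048

E[|K-S|] = Σ_k Σ_s |k-s| · P(K=k)P(S=s)
 = 5·0.2688 + 7·0.2912 + 2·0.2112 + 0·0.2288
 = 1.344 + 2.0384 + 0.4224 + 0
 = 3.8048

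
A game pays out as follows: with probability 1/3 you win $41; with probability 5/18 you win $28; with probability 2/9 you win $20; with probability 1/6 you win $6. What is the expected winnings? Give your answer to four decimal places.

E[payout] = 41·1/3 + 28·5/18 + 20·2/9 + 6·1/6
 = 41/3 + 70/9 + 40/9 + 1
 = 242/9

26.8889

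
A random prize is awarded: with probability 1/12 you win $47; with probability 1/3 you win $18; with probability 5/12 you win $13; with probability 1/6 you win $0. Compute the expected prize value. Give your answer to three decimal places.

15.333

E[payout] = 47·1/12 + 18·1/3 + 13·5/12 + 0·1/6
 = 47/12 + 6 + 65/12 + 0
 = 46/3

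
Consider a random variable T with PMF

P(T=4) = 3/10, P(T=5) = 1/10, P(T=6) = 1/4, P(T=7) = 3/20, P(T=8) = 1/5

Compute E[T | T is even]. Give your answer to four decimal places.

5.7333

P(T is even) = 3/10 + 1/4 + 1/5 = 3/4.
E[T | T is even] = [4·3/10 + 6·1/4 + 8·1/5] / (3/4)
 = 43/10 / (3/4)
 = 86/15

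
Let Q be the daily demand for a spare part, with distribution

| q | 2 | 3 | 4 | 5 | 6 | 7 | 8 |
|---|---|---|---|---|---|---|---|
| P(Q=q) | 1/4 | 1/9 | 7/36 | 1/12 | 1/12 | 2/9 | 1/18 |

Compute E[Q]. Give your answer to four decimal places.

E[Q] = Σ q·P(Q=q)
 = 2·1/4 + 3·1/9 + 4·7/36 + 5·1/12 + 6·1/12 + 7·2/9 + 8·1/18
 = 1/2 + 1/3 + 7/9 + 5/12 + 1/2 + 14/9 + 4/9
 = 163/36

4.5278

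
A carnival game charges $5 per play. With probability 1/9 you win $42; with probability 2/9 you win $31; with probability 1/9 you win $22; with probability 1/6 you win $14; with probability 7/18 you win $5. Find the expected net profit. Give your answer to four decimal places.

E[payout] = 42·1/9 + 31·2/9 + 22·1/9 + 14·1/6 + 5·7/18
 = 14/3 + 62/9 + 22/9 + 7/3 + 35/18
 = 329/18
Net = 329/18 - 5 = 239/18

13.2778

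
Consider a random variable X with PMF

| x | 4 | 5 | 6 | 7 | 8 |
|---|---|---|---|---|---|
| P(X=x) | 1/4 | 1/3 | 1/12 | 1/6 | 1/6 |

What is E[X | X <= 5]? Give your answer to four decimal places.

4.5714

P(X <= 5) = 1/4 + 1/3 = 7/12.
E[X | X <= 5] = [4·1/4 + 5·1/3] / (7/12)
 = 8/3 / (7/12)
 = 32/7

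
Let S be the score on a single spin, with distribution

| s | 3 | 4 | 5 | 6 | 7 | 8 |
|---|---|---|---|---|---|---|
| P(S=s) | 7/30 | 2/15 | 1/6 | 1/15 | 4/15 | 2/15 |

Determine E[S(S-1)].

27

E[S(S-1)] = Σ s(s-1)·P(S=s)
 = 6·7/30 + 12·2/15 + 20·1/6 + 30·1/15 + 42·4/15 + 56·2/15
 = 7/5 + 8/5 + 10/3 + 2 + 56/5 + 112/15
 = 27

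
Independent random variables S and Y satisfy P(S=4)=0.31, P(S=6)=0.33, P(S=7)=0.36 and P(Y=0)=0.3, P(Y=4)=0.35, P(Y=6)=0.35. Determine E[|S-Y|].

E[|S-Y|] = Σ_s Σ_y |s-y| · P(S=s)P(Y=y)
 = 4·0.093 + 0·0.1085 + 2·0.1085 + 6·0.099 + 2·0.1155 + 0·0.1155 + 7·0.108 + 3·0.126 + 1·0.126
 = 0.372 + 0 + 0.217 + 0.594 + 0.231 + 0 + 0.756 + 0.378 + 0.126
 = 2.674

2.674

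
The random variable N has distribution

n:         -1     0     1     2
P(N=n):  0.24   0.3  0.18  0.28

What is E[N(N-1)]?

1.04

E[N(N-1)] = Σ n(n-1)·P(N=n)
 = 2·0.24 + 0·0.3 + 0·0.18 + 2·0.28
 = 0.48 + 0 + 0 + 0.56
 = 1.04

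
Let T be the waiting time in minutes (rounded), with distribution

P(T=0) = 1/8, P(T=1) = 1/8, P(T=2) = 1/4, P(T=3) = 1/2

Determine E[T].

2.125

E[T] = Σ t·P(T=t)
 = 0·1/8 + 1·1/8 + 2·1/4 + 3·1/2
 = 0 + 1/8 + 1/2 + 3/2
 = 17/8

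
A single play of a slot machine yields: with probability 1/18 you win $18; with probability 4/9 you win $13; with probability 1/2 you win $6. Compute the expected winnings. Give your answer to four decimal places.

E[payout] = 18·1/18 + 13·4/9 + 6·1/2
 = 1 + 52/9 + 3
 = 88/9

9.7778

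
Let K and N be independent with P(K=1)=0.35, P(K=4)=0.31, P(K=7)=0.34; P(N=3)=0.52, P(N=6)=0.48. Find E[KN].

17.6268

E[KN] = Σ_k Σ_n kn · P(K=k)P(N=n)
 = 3·0.182 + 6·0.168 + 12·0.1612 + 24·0.1488 + 21·0.1768 + 42·0.1632
 = 0.546 + 1.008 + 1.9344 + 3.5712 + 3.7128 + 6.8544
 = 17.6268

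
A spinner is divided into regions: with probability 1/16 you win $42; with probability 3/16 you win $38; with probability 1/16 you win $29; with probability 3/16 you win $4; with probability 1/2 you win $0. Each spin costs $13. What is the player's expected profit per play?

-0.6875

E[payout] = 42·1/16 + 38·3/16 + 29·1/16 + 4·3/16 + 0·1/2
 = 21/8 + 57/8 + 29/16 + 3/4 + 0
 = 197/16
Net = 197/16 - 13 = -11/16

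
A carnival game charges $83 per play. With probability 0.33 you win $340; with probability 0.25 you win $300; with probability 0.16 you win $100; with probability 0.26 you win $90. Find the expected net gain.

143.6

E[payout] = 340·0.33 + 300·0.25 + 100·0.16 + 90·0.26
 = 112.2 + 75 + 16 + 23.4
 = 226.6
Net = 226.6 - 83 = 143.6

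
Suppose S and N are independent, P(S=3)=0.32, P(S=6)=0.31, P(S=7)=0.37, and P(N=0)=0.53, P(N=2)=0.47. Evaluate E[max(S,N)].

E[max(S,N)] = Σ_s Σ_n max(s,n) · P(S=s)P(N=n)
 = 3·0.1696 + 3·0.1504 + 6·0.1643 + 6·0.1457 + 7·0.1961 + 7·0.1739
 = 0.5088 + 0.4512 + 0.9858 + 0.8742 + 1.3727 + 1.2173
 = 5.41

5.41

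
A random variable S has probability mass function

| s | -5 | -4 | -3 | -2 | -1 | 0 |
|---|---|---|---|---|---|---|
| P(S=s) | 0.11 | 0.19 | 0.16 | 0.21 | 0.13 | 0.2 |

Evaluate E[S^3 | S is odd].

P(S is odd) = 0.11 + 0.16 + 0.13 = 0.4.
E[S^3 | S is odd] = [(-125)·0.11 + (-27)·0.16 + (-1)·0.13] / 0.4
 = -18.2 / 0.4
 = -91/2

-45.5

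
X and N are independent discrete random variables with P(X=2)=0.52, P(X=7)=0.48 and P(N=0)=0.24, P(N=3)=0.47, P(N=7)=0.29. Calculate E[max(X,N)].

E[max(X,N)] = Σ_x Σ_n max(x,n) · P(X=x)P(N=n)
 = 2·0.1248 + 3·0.2444 + 7·0.1508 + 7·0.1152 + 7·0.2256 + 7·0.1392
 = 0.2496 + 0.7332 + 1.0556 + 0.8064 + 1.5792 + 0.9744
 = 5.3984

5.3984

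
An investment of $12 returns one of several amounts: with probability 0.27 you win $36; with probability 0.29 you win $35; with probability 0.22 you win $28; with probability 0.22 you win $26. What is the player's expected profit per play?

19.75

E[payout] = 36·0.27 + 35·0.29 + 28·0.22 + 26·0.22
 = 9.72 + 10.15 + 6.16 + 5.72
 = 31.75
Net = 31.75 - 12 = 19.75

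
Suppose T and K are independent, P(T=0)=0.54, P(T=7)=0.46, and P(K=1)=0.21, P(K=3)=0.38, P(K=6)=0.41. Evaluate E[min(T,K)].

1.7526

E[min(T,K)] = Σ_t Σ_k min(t,k) · P(T=t)P(K=k)
 = 0·0.1134 + 0·0.2052 + 0·0.2214 + 1·0.0966 + 3·0.1748 + 6·0.1886
 = 0 + 0 + 0 + 0.0966 + 0.5244 + 1.1316
 = 1.7526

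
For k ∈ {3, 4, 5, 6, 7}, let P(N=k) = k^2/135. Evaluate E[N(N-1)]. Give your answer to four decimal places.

28.7704

E[N(N-1)] = Σ n(n-1)·P(N=n)
 = 6·1/15 + 12·16/135 + 20·5/27 + 30·4/15 + 42·49/135
 = 2/5 + 64/45 + 100/27 + 8 + 686/45
 = 3884/135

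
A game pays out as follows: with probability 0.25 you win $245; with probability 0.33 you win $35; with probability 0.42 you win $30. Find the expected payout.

85.4

E[payout] = 245·0.25 + 35·0.33 + 30·0.42
 = 61.25 + 11.55 + 12.6
 = 85.4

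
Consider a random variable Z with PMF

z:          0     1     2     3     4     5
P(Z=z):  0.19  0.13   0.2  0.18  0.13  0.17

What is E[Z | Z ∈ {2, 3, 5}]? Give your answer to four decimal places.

3.2545

P(Z ∈ {2, 3, 5}) = 0.2 + 0.18 + 0.17 = 0.55.
E[Z | Z ∈ {2, 3, 5}] = [2·0.2 + 3·0.18 + 5·0.17] / 0.55
 = 1.79 / 0.55
 = 179/55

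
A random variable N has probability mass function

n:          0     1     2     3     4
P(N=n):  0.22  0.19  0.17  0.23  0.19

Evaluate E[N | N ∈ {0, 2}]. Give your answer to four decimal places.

P(N ∈ {0, 2}) = 0.22 + 0.17 = 0.39.
E[N | N ∈ {0, 2}] = [0·0.22 + 2·0.17] / 0.39
 = 0.34 / 0.39
 = 34/39

0.8718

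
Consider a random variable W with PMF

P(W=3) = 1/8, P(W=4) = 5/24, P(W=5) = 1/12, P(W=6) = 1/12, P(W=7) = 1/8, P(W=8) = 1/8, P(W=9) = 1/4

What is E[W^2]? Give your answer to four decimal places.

E[W^2] = Σ w^2·P(W=w)
 = 9·1/8 + 16·5/24 + 25·1/12 + 36·1/12 + 49·1/8 + 64·1/8 + 81·1/4
 = 9/8 + 10/3 + 25/12 + 3 + 49/8 + 8 + 81/4
 = 527/12

43.9167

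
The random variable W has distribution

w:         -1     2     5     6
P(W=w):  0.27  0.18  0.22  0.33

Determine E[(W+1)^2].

25.71

E[(W+1)^2] = Σ (w+1)^2·P(W=w)
 = 0·0.27 + 9·0.18 + 36·0.22 + 49·0.33
 = 0 + 1.62 + 7.92 + 16.17
 = 25.71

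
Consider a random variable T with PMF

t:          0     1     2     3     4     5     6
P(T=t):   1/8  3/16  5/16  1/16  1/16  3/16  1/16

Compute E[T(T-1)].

E[T(T-1)] = Σ t(t-1)·P(T=t)
 = 0·1/8 + 0·3/16 + 2·5/16 + 6·1/16 + 12·1/16 + 20·3/16 + 30·1/16
 = 0 + 0 + 5/8 + 3/8 + 3/4 + 15/4 + 15/8
 = 59/8

7.375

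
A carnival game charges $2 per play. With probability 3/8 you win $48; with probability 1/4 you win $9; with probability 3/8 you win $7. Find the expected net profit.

20.875

E[payout] = 48·3/8 + 9·1/4 + 7·3/8
 = 18 + 9/4 + 21/8
 = 183/8
Net = 183/8 - 2 = 167/8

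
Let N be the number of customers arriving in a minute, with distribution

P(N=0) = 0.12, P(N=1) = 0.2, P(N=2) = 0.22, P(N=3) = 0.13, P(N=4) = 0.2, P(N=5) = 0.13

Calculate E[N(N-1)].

E[N(N-1)] = Σ n(n-1)·P(N=n)
 = 0·0.12 + 0·0.2 + 2·0.22 + 6·0.13 + 12·0.2 + 20·0.13
 = 0 + 0 + 0.44 + 0.78 + 2.4 + 2.6
 = 6.22

6.22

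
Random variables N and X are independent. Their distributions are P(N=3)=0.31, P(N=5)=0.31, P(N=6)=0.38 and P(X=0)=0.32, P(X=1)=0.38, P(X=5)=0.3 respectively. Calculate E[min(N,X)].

1.694

E[min(N,X)] = Σ_n Σ_x min(n,x) · P(N=n)P(X=x)
 = 0·0.0992 + 1·0.1178 + 3·0.093 + 0·0.0992 + 1·0.1178 + 5·0.093 + 0·0.1216 + 1·0.1444 + 5·0.114
 = 0 + 0.1178 + 0.279 + 0 + 0.1178 + 0.465 + 0 + 0.1444 + 0.57
 = 1.694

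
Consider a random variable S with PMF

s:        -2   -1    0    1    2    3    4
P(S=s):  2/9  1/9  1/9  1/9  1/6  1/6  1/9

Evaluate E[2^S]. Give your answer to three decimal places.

E[2^S] = Σ 2^s·P(S=s)
 = 1/4·2/9 + 1/2·1/9 + 1·1/9 + 2·1/9 + 4·1/6 + 8·1/6 + 16·1/9
 = 1/18 + 1/18 + 1/9 + 2/9 + 2/3 + 4/3 + 16/9
 = 38/9

4.222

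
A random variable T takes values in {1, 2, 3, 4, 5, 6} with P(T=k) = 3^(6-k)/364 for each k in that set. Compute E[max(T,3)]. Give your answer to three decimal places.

3.049

E[max(T,3)] = Σ max(t,3)·P(T=t)
 = 3·243/364 + 3·81/364 + 3·27/364 + 4·9/364 + 5·3/364 + 6·1/364
 = 729/364 + 243/364 + 81/364 + 9/91 + 15/364 + 3/182
 = 555/182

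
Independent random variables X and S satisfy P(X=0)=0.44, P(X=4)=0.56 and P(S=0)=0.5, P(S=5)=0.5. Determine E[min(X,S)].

1.12

E[min(X,S)] = Σ_x Σ_s min(x,s) · P(X=x)P(S=s)
 = 0·0.22 + 0·0.22 + 0·0.28 + 4·0.28
 = 0 + 0 + 0 + 1.12
 = 1.12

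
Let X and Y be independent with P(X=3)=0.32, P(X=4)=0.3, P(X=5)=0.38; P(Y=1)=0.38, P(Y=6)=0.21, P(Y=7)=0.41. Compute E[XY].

18.3106

E[XY] = Σ_x Σ_y xy · P(X=x)P(Y=y)
 = 3·0.1216 + 18·0.0672 + 21·0.1312 + 4·0.114 + 24·0.063 + 28·0.123 + 5·0.1444 + 30·0.0798 + 35·0.1558
 = 0.3648 + 1.2096 + 2.7552 + 0.456 + 1.512 + 3.444 + 0.722 + 2.394 + 5.453
 = 18.3106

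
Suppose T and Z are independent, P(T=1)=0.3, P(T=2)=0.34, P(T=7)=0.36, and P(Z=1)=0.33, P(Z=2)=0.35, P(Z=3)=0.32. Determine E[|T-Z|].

E[|T-Z|] = Σ_t Σ_z |t-z| · P(T=t)P(Z=z)
 = 0·0.099 + 1·0.105 + 2·0.096 + 1·0.1122 + 0·0.119 + 1·0.1088 + 6·0.1188 + 5·0.126 + 4·0.1152
 = 0 + 0.105 + 0.192 + 0.1122 + 0 + 0.1088 + 0.7128 + 0.63 + 0.4608
 = 2.3216

2.3216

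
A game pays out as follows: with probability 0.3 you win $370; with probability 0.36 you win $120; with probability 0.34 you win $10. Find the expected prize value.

157.6

E[payout] = 370·0.3 + 120·0.36 + 10·0.34
 = 111 + 43.2 + 3.4
 = 157.6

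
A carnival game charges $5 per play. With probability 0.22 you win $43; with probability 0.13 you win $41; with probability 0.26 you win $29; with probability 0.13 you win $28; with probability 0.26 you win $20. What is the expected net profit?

E[payout] = 43·0.22 + 41·0.13 + 29·0.26 + 28·0.13 + 20·0.26
 = 9.46 + 5.33 + 7.54 + 3.64 + 5.2
 = 31.17
Net = 31.17 - 5 = 26.17

26.17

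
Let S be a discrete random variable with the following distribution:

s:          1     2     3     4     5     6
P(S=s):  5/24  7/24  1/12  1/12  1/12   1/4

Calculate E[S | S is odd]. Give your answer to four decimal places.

2.3333

P(S is odd) = 5/24 + 1/12 + 1/12 = 3/8.
E[S | S is odd] = [1·5/24 + 3·1/12 + 5·1/12] / (3/8)
 = 7/8 / (3/8)
 = 7/3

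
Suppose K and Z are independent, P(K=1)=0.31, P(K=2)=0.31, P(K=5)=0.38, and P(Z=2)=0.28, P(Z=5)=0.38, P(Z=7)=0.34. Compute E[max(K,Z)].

5.1592

E[max(K,Z)] = Σ_k Σ_z max(k,z) · P(K=k)P(Z=z)
 = 2·0.0868 + 5·0.1178 + 7·0.1054 + 2·0.0868 + 5·0.1178 + 7·0.1054 + 5·0.1064 + 5·0.1444 + 7·0.1292
 = 0.1736 + 0.589 + 0.7378 + 0.1736 + 0.589 + 0.7378 + 0.532 + 0.722 + 0.9044
 = 5.1592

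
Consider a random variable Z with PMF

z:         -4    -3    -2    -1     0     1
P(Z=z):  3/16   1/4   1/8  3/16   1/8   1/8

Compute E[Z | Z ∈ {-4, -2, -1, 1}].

-1.7

P(Z ∈ {-4, -2, -1, 1}) = 3/16 + 1/8 + 3/16 + 1/8 = 5/8.
E[Z | Z ∈ {-4, -2, -1, 1}] = [(-4)·3/16 + (-2)·1/8 + (-1)·3/16 + 1·1/8] / (5/8)
 = -17/16 / (5/8)
 = -17/10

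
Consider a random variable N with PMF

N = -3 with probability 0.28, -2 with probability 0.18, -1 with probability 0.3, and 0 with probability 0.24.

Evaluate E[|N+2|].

1.06

E[|N+2|] = Σ |n+2|·P(N=n)
 = 1·0.28 + 0·0.18 + 1·0.3 + 2·0.24
 = 0.28 + 0 + 0.3 + 0.48
 = 1.06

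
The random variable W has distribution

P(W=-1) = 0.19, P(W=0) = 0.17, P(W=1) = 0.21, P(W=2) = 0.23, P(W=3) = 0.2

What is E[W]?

E[W] = Σ w·P(W=w)
 = (-1)·0.19 + 0·0.17 + 1·0.21 + 2·0.23 + 3·0.2
 = (-0.19) + 0 + 0.21 + 0.46 + 0.6
 = 1.08

1.08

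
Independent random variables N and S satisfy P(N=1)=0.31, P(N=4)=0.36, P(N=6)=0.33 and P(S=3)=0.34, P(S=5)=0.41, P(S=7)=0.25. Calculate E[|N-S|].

2.2786

E[|N-S|] = Σ_n Σ_s |n-s| · P(N=n)P(S=s)
 = 2·0.1054 + 4·0.1271 + 6·0.0775 + 1·0.1224 + 1·0.1476 + 3·0.09 + 3·0.1122 + 1·0.1353 + 1·0.0825
 = 0.2108 + 0.5084 + 0.465 + 0.1224 + 0.1476 + 0.27 + 0.3366 + 0.1353 + 0.0825
 = 2.2786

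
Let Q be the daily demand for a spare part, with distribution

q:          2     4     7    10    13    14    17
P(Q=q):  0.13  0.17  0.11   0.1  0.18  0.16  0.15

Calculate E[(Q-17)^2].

78.2

E[(Q-17)^2] = Σ (q-17)^2·P(Q=q)
 = 225·0.13 + 169·0.17 + 100·0.11 + 49·0.1 + 16·0.18 + 9·0.16 + 0·0.15
 = 29.25 + 28.73 + 11 + 4.9 + 2.88 + 1.44 + 0
 = 78.2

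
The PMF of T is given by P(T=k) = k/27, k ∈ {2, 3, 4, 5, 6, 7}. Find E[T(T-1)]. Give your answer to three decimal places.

E[T(T-1)] = Σ t(t-1)·P(T=t)
 = 2·2/27 + 6·1/9 + 12·4/27 + 20·5/27 + 30·2/9 + 42·7/27
 = 4/27 + 2/3 + 16/9 + 100/27 + 20/3 + 98/9
 = 644/27

23.852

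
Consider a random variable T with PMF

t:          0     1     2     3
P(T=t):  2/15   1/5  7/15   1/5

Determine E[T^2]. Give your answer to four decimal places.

3.8667

E[T^2] = Σ t^2·P(T=t)
 = 0·2/15 + 1·1/5 + 4·7/15 + 9·1/5
 = 0 + 1/5 + 28/15 + 9/5
 = 58/15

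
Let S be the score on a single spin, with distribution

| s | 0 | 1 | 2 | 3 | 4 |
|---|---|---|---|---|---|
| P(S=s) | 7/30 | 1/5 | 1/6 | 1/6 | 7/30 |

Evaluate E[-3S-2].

-7.9

E[-3S-2] = Σ (-3s-2)·P(S=s)
 = (-2)·7/30 + (-5)·1/5 + (-8)·1/6 + (-11)·1/6 + (-14)·7/30
 = (-7/15) + (-1) + (-4/3) + (-11/6) + (-49/15)
 = -79/10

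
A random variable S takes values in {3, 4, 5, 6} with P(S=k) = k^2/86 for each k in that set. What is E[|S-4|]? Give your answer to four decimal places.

E[|S-4|] = Σ |s-4|·P(S=s)
 = 1·9/86 + 0·8/43 + 1·25/86 + 2·18/43
 = 9/86 + 0 + 25/86 + 36/43
 = 53/43

1.2326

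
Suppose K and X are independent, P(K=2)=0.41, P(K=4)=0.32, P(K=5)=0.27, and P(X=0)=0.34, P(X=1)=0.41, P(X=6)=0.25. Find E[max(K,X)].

4.0875

E[max(K,X)] = Σ_k Σ_x max(k,x) · P(K=k)P(X=x)
 = 2·0.1394 + 2·0.1681 + 6·0.1025 + 4·0.1088 + 4·0.1312 + 6·0.08 + 5·0.0918 + 5·0.1107 + 6·0.0675
 = 0.2788 + 0.3362 + 0.615 + 0.4352 + 0.5248 + 0.48 + 0.459 + 0.5535 + 0.405
 = 4.0875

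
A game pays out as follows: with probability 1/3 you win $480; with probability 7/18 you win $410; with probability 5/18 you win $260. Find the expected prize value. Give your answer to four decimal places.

E[payout] = 480·1/3 + 410·7/18 + 260·5/18
 = 160 + 1435/9 + 650/9
 = 1175/3

391.6667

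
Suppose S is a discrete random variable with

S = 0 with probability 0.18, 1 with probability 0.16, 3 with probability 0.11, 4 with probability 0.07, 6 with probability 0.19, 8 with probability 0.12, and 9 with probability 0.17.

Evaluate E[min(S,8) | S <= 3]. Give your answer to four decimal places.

1.0889

P(S <= 3) = 0.18 + 0.16 + 0.11 = 0.45.
E[min(S,8) | S <= 3] = [0·0.18 + 1·0.16 + 3·0.11] / 0.45
 = 0.49 / 0.45
 = 49/45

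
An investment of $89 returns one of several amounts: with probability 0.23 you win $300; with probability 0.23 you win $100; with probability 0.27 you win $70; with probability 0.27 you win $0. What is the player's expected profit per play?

21.9

E[payout] = 300·0.23 + 100·0.23 + 70·0.27 + 0·0.27
 = 69 + 23 + 18.9 + 0
 = 110.9
Net = 110.9 - 89 = 21.9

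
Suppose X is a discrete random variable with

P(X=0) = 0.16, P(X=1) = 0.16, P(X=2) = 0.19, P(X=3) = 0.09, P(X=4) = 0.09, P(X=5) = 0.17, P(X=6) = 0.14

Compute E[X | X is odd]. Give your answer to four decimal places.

3.0476

P(X is odd) = 0.16 + 0.09 + 0.17 = 0.42.
E[X | X is odd] = [1·0.16 + 3·0.09 + 5·0.17] / 0.42
 = 1.28 / 0.42
 = 64/21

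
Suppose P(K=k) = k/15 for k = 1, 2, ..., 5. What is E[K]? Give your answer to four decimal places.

E[K] = Σ k·P(K=k)
 = 1·1/15 + 2·2/15 + 3·1/5 + 4·4/15 + 5·1/3
 = 1/15 + 4/15 + 3/5 + 16/15 + 5/3
 = 11/3

3.6667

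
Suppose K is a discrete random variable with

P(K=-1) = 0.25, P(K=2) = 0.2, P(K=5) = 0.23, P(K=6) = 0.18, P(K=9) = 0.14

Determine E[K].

3.64

E[K] = Σ k·P(K=k)
 = (-1)·0.25 + 2·0.2 + 5·0.23 + 6·0.18 + 9·0.14
 = (-0.25) + 0.4 + 1.15 + 1.08 + 1.26
 = 3.64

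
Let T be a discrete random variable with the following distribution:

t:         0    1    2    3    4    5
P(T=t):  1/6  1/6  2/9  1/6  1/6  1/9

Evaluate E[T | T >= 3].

3.875

P(T >= 3) = 1/6 + 1/6 + 1/9 = 4/9.
E[T | T >= 3] = [3·1/6 + 4·1/6 + 5·1/9] / (4/9)
 = 31/18 / (4/9)
 = 31/8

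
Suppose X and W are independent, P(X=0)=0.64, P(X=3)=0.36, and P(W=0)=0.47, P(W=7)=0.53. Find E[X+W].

E[X+W] = Σ_x Σ_w (x+w) · P(X=x)P(W=w)
 = 0·0.3008 + 7·0.3392 + 3·0.1692 + 10·0.1908
 = 0 + 2.3744 + 0.5076 + 1.908
 = 4.79

4.79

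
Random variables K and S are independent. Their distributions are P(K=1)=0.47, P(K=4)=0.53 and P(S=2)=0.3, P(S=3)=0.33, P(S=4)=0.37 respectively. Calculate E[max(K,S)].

E[max(K,S)] = Σ_k Σ_s max(k,s) · P(K=k)P(S=s)
 = 2·0.141 + 3·0.1551 + 4·0.1739 + 4·0.159 + 4·0.1749 + 4·0.1961
 = 0.282 + 0.4653 + 0.6956 + 0.636 + 0.6996 + 0.7844
 = 3.5629

3.5629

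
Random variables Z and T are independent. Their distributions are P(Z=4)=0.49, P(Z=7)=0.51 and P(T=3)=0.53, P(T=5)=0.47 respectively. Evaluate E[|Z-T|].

2.0506

E[|Z-T|] = Σ_z Σ_t |z-t| · P(Z=z)P(T=t)
 = 1·0.2597 + 1·0.2303 + 4·0.2703 + 2·0.2397
 = 0.2597 + 0.2303 + 1.0812 + 0.4794
 = 2.0506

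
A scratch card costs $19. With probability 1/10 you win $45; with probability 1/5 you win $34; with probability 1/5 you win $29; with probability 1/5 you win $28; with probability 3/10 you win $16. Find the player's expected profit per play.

E[payout] = 45·1/10 + 34·1/5 + 29·1/5 + 28·1/5 + 16·3/10
 = 9/2 + 34/5 + 29/5 + 28/5 + 24/5
 = 55/2
Net = 55/2 - 19 = 17/2

8.5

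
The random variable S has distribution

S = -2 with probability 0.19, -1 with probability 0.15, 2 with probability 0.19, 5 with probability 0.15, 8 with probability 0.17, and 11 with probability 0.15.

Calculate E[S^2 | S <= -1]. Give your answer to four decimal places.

2.6765

P(S <= -1) = 0.19 + 0.15 = 0.34.
E[S^2 | S <= -1] = [4·0.19 + 1·0.15] / 0.34
 = 0.91 / 0.34
 = 91/34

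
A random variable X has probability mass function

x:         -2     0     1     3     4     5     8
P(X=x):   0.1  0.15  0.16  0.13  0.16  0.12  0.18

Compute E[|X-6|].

E[|X-6|] = Σ |x-6|·P(X=x)
 = 8·0.1 + 6·0.15 + 5·0.16 + 3·0.13 + 2·0.16 + 1·0.12 + 2·0.18
 = 0.8 + 0.9 + 0.8 + 0.39 + 0.32 + 0.12 + 0.36
 = 3.69

3.69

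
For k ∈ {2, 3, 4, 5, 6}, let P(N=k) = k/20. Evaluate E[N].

4.5

E[N] = Σ n·P(N=n)
 = 2·1/10 + 3·3/20 + 4·1/5 + 5·1/4 + 6·3/10
 = 1/5 + 9/20 + 4/5 + 5/4 + 9/5
 = 9/2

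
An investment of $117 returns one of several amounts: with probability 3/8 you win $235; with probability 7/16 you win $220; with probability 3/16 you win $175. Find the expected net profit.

E[payout] = 235·3/8 + 220·7/16 + 175·3/16
 = 705/8 + 385/4 + 525/16
 = 3475/16
Net = 3475/16 - 117 = 1603/16

100.1875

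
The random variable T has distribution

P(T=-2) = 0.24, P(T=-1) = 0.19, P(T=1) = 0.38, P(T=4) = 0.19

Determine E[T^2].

E[T^2] = Σ t^2·P(T=t)
 = 4·0.24 + 1·0.19 + 1·0.38 + 16·0.19
 = 0.96 + 0.19 + 0.38 + 3.04
 = 4.57

4.57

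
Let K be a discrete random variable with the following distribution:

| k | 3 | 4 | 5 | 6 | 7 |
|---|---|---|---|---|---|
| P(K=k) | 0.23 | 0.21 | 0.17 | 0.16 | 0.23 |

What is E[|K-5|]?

E[|K-5|] = Σ |k-5|·P(K=k)
 = 2·0.23 + 1·0.21 + 0·0.17 + 1·0.16 + 2·0.23
 = 0.46 + 0.21 + 0 + 0.16 + 0.46
 = 1.29

1.29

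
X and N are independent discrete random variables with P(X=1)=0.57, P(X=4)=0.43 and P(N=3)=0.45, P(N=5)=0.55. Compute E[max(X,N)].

E[max(X,N)] = Σ_x Σ_n max(x,n) · P(X=x)P(N=n)
 = 3·0.2565 + 5·0.3135 + 4·0.1935 + 5·0.2365
 = 0.7695 + 1.5675 + 0.774 + 1.1825
 = 4.2935

4.2935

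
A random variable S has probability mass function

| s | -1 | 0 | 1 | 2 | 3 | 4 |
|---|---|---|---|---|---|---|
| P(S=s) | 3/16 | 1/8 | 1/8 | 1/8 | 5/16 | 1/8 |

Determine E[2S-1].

E[2S-1] = Σ (2s-1)·P(S=s)
 = (-3)·3/16 + (-1)·1/8 + 1·1/8 + 3·1/8 + 5·5/16 + 7·1/8
 = (-9/16) + (-1/8) + 1/8 + 3/8 + 25/16 + 7/8
 = 9/4

2.25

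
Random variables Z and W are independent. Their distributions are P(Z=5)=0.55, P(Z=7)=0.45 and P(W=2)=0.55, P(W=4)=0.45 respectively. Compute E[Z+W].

E[Z+W] = Σ_z Σ_w (z+w) · P(Z=z)P(W=w)
 = 7·0.3025 + 9·0.2475 + 9·0.2475 + 11·0.2025
 = 2.1175 + 2.2275 + 2.2275 + 2.2275
 = 8.8

8.8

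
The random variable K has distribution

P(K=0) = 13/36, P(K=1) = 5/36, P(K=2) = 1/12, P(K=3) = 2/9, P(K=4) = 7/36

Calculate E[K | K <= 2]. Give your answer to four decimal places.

0.5238

P(K <= 2) = 13/36 + 5/36 + 1/12 = 7/12.
E[K | K <= 2] = [0·13/36 + 1·5/36 + 2·1/12] / (7/12)
 = 11/36 / (7/12)
 = 11/21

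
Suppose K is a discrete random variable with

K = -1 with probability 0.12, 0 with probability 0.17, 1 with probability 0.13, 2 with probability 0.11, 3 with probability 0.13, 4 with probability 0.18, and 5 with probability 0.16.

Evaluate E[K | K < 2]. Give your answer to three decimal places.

0.024

P(K < 2) = 0.12 + 0.17 + 0.13 = 0.42.
E[K | K < 2] = [(-1)·0.12 + 0·0.17 + 1·0.13] / 0.42
 = 0.01 / 0.42
 = 1/42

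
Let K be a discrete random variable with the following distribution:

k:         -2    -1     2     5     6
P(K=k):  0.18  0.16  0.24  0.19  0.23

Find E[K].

E[K] = Σ k·P(K=k)
 = (-2)·0.18 + (-1)·0.16 + 2·0.24 + 5·0.19 + 6·0.23
 = (-0.36) + (-0.16) + 0.48 + 0.95 + 1.38
 = 2.29

2.29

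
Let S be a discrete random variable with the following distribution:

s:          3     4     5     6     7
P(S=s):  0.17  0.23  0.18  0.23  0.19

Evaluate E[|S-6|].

E[|S-6|] = Σ |s-6|·P(S=s)
 = 3·0.17 + 2·0.23 + 1·0.18 + 0·0.23 + 1·0.19
 = 0.51 + 0.46 + 0.18 + 0 + 0.19
 = 1.34

1.34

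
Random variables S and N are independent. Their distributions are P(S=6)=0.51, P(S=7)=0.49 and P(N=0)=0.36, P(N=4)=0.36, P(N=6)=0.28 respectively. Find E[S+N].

9.61

E[S+N] = Σ_s Σ_n (s+n) · P(S=s)P(N=n)
 = 6·0.1836 + 10·0.1836 + 12·0.1428 + 7·0.1764 + 11·0.1764 + 13·0.1372
 = 1.1016 + 1.836 + 1.7136 + 1.2348 + 1.9404 + 1.7836
 = 9.61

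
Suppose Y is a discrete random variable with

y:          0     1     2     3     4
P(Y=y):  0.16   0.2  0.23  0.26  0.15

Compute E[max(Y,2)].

2.56

E[max(Y,2)] = Σ max(y,2)·P(Y=y)
 = 2·0.16 + 2·0.2 + 2·0.23 + 3·0.26 + 4·0.15
 = 0.32 + 0.4 + 0.46 + 0.78 + 0.6
 = 2.56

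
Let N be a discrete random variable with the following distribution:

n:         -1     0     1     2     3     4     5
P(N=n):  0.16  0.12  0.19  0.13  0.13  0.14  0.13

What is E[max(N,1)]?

E[max(N,1)] = Σ max(n,1)·P(N=n)
 = 1·0.16 + 1·0.12 + 1·0.19 + 2·0.13 + 3·0.13 + 4·0.14 + 5·0.13
 = 0.16 + 0.12 + 0.19 + 0.26 + 0.39 + 0.56 + 0.65
 = 2.33

2.33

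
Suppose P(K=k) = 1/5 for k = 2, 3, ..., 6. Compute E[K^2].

E[K^2] = Σ k^2·P(K=k)
 = 4·1/5 + 9·1/5 + 16·1/5 + 25·1/5 + 36·1/5
 = 4/5 + 9/5 + 16/5 + 5 + 36/5
 = 18

18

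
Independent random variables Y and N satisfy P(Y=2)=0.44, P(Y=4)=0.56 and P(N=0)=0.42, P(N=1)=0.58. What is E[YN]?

1.8096

E[YN] = Σ_y Σ_n yn · P(Y=y)P(N=n)
 = 0·0.1848 + 2·0.2552 + 0·0.2352 + 4·0.3248
 = 0 + 0.5104 + 0 + 1.2992
 = 1.8096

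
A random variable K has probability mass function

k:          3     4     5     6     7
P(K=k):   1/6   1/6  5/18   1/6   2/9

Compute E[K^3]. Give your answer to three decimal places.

162.111

E[K^3] = Σ k^3·P(K=k)
 = 27·1/6 + 64·1/6 + 125·5/18 + 216·1/6 + 343·2/9
 = 9/2 + 32/3 + 625/18 + 36 + 686/9
 = 1459/9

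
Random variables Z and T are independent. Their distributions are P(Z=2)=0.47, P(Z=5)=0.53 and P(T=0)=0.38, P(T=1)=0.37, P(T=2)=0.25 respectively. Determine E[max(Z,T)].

E[max(Z,T)] = Σ_z Σ_t max(z,t) · P(Z=z)P(T=t)
 = 2·0.1786 + 2·0.1739 + 2·0.1175 + 5·0.2014 + 5·0.1961 + 5·0.1325
 = 0.3572 + 0.3478 + 0.235 + 1.007 + 0.9805 + 0.6625
 = 3.59

3.59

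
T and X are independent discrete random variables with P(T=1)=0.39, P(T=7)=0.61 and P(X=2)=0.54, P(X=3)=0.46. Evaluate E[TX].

11.4636

E[TX] = Σ_t Σ_x tx · P(T=t)P(X=x)
 = 2·0.2106 + 3·0.1794 + 14·0.3294 + 21·0.2806
 = 0.4212 + 0.5382 + 4.6116 + 5.8926
 = 11.4636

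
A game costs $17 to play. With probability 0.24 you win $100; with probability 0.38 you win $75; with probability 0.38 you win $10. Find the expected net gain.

39.3

E[payout] = 100·0.24 + 75·0.38 + 10·0.38
 = 24 + 28.5 + 3.8
 = 56.3
Net = 56.3 - 17 = 39.3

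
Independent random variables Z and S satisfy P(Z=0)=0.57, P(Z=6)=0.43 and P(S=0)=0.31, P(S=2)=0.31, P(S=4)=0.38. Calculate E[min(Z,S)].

E[min(Z,S)] = Σ_z Σ_s min(z,s) · P(Z=z)P(S=s)
 = 0·0.1767 + 0·0.1767 + 0·0.2166 + 0·0.1333 + 2·0.1333 + 4·0.1634
 = 0 + 0 + 0 + 0 + 0.2666 + 0.6536
 = 0.9202

0.9202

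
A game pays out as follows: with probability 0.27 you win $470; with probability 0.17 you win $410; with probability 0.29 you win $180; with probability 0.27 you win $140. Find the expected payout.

E[payout] = 470·0.27 + 410·0.17 + 180·0.29 + 140·0.27
 = 126.9 + 69.7 + 52.2 + 37.8
 = 286.6

286.6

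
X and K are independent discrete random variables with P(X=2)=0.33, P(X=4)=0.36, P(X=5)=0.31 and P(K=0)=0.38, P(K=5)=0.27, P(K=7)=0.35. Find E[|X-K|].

2.924

E[|X-K|] = Σ_x Σ_k |x-k| · P(X=x)P(K=k)
 = 2·0.1254 + 3·0.0891 + 5·0.1155 + 4·0.1368 + 1·0.0972 + 3·0.126 + 5·0.1178 + 0·0.0837 + 2·0.1085
 = 0.2508 + 0.2673 + 0.5775 + 0.5472 + 0.0972 + 0.378 + 0.589 + 0 + 0.217
 = 2.924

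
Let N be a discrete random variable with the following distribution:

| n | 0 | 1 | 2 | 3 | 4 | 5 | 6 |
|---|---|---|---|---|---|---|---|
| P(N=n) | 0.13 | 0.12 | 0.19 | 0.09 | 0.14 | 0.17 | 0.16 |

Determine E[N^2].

E[N^2] = Σ n^2·P(N=n)
 = 0·0.13 + 1·0.12 + 4·0.19 + 9·0.09 + 16·0.14 + 25·0.17 + 36·0.16
 = 0 + 0.12 + 0.76 + 0.81 + 2.24 + 4.25 + 5.76
 = 13.94

13.94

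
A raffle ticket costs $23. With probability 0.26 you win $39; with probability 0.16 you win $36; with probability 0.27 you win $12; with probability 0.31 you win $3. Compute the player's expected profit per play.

E[payout] = 39·0.26 + 36·0.16 + 12·0.27 + 3·0.31
 = 10.14 + 5.76 + 3.24 + 0.93
 = 20.07
Net = 20.07 - 23 = -2.93

-2.93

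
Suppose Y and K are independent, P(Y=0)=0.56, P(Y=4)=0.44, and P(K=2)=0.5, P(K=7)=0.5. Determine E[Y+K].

E[Y+K] = Σ_y Σ_k (y+k) · P(Y=y)P(K=k)
 = 2·0.28 + 7·0.28 + 6·0.22 + 11·0.22
 = 0.56 + 1.96 + 1.32 + 2.42
 = 6.26

6.26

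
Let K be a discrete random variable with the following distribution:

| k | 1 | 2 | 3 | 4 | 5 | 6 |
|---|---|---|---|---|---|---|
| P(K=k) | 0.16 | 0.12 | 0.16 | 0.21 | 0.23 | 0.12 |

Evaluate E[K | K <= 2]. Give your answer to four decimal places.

1.4286

P(K <= 2) = 0.16 + 0.12 = 0.28.
E[K | K <= 2] = [1·0.16 + 2·0.12] / 0.28
 = 0.4 / 0.28
 = 10/7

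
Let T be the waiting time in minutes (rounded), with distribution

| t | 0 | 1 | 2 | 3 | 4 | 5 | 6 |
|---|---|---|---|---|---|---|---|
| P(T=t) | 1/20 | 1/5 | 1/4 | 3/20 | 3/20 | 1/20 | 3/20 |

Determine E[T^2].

11.6

E[T^2] = Σ t^2·P(T=t)
 = 0·1/20 + 1·1/5 + 4·1/4 + 9·3/20 + 16·3/20 + 25·1/20 + 36·3/20
 = 0 + 1/5 + 1 + 27/20 + 12/5 + 5/4 + 27/5
 = 58/5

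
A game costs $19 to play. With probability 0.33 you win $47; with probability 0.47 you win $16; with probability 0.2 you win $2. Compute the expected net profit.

4.43

E[payout] = 47·0.33 + 16·0.47 + 2·0.2
 = 15.51 + 7.52 + 0.4
 = 23.43
Net = 23.43 - 19 = 4.43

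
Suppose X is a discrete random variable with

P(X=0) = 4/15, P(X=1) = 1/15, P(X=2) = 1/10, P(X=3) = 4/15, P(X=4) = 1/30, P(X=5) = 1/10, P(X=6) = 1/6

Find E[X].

2.7

E[X] = Σ x·P(X=x)
 = 0·4/15 + 1·1/15 + 2·1/10 + 3·4/15 + 4·1/30 + 5·1/10 + 6·1/6
 = 0 + 1/15 + 1/5 + 4/5 + 2/15 + 1/2 + 1
 = 27/10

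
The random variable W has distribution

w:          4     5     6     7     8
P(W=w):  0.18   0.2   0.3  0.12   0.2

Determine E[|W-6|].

1.08

E[|W-6|] = Σ |w-6|·P(W=w)
 = 2·0.18 + 1·0.2 + 0·0.3 + 1·0.12 + 2·0.2
 = 0.36 + 0.2 + 0 + 0.12 + 0.4
 = 1.08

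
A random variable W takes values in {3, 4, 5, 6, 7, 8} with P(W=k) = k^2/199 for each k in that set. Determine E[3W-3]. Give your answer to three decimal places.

16.402

E[3W-3] = Σ (3w-3)·P(W=w)
 = 6·9/199 + 9·16/199 + 12·25/199 + 15·36/199 + 18·49/199 + 21·64/199
 = 54/199 + 144/199 + 300/199 + 540/199 + 882/199 + 1344/199
 = 3264/199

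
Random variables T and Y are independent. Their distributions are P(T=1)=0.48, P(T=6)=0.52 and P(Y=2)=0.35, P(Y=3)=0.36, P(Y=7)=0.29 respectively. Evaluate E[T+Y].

7.41

E[T+Y] = Σ_t Σ_y (t+y) · P(T=t)P(Y=y)
 = 3·0.168 + 4·0.1728 + 8·0.1392 + 8·0.182 + 9·0.1872 + 13·0.1508
 = 0.504 + 0.6912 + 1.1136 + 1.456 + 1.6848 + 1.9604
 = 7.41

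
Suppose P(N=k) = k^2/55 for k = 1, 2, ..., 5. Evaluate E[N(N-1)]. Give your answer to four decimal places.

13.7091

E[N(N-1)] = Σ n(n-1)·P(N=n)
 = 0·1/55 + 2·4/55 + 6·9/55 + 12·16/55 + 20·5/11
 = 0 + 8/55 + 54/55 + 192/55 + 100/11
 = 754/55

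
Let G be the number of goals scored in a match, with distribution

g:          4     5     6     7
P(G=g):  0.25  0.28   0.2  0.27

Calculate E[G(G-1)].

25.94

E[G(G-1)] = Σ g(g-1)·P(G=g)
 = 12·0.25 + 20·0.28 + 30·0.2 + 42·0.27
 = 3 + 5.6 + 6 + 11.34
 = 25.94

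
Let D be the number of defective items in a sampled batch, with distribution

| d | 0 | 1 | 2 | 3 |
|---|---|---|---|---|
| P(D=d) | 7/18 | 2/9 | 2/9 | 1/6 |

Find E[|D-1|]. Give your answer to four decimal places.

0.9444

E[|D-1|] = Σ |d-1|·P(D=d)
 = 1·7/18 + 0·2/9 + 1·2/9 + 2·1/6
 = 7/18 + 0 + 2/9 + 1/3
 = 17/18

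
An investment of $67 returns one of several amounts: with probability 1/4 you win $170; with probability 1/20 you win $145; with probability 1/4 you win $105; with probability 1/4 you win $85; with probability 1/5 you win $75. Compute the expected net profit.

E[payout] = 170·1/4 + 145·1/20 + 105·1/4 + 85·1/4 + 75·1/5
 = 85/2 + 29/4 + 105/4 + 85/4 + 15
 = 449/4
Net = 449/4 - 67 = 181/4

45.25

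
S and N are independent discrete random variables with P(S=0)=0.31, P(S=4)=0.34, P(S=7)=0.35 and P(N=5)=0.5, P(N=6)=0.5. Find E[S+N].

9.31

E[S+N] = Σ_s Σ_n (s+n) · P(S=s)P(N=n)
 = 5·0.155 + 6·0.155 + 9·0.17 + 10·0.17 + 12·0.175 + 13·0.175
 = 0.775 + 0.93 + 1.53 + 1.7 + 2.1 + 2.275
 = 9.31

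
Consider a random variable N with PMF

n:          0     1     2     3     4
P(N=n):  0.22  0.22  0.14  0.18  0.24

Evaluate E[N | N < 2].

0.5

P(N < 2) = 0.22 + 0.22 = 0.44.
E[N | N < 2] = [0·0.22 + 1·0.22] / 0.44
 = 0.22 / 0.44
 = 1/2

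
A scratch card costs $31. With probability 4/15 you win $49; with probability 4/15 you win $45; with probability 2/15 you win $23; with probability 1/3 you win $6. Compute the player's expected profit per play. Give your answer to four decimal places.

-0.8667

E[payout] = 49·4/15 + 45·4/15 + 23·2/15 + 6·1/3
 = 196/15 + 12 + 46/15 + 2
 = 452/15
Net = 452/15 - 31 = -13/15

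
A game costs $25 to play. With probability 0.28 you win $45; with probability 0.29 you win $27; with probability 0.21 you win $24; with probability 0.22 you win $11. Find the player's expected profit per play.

2.89

E[payout] = 45·0.28 + 27·0.29 + 24·0.21 + 11·0.22
 = 12.6 + 7.83 + 5.04 + 2.42
 = 27.89
Net = 27.89 - 25 = 2.89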